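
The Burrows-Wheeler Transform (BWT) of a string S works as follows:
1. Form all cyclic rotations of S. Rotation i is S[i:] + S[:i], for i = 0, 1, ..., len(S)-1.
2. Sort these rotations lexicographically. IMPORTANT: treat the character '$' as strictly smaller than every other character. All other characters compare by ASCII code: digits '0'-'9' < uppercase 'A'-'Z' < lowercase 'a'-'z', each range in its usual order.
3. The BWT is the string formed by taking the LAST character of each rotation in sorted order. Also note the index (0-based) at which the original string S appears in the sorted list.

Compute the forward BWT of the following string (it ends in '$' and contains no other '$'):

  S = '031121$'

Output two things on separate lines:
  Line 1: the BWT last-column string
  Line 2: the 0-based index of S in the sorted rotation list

All 7 rotations (rotation i = S[i:]+S[:i]):
  rot[0] = 031121$
  rot[1] = 31121$0
  rot[2] = 1121$03
  rot[3] = 121$031
  rot[4] = 21$0311
  rot[5] = 1$03112
  rot[6] = $031121
Sorted (with $ < everything):
  sorted[0] = $031121  (last char: '1')
  sorted[1] = 031121$  (last char: '$')
  sorted[2] = 1$03112  (last char: '2')
  sorted[3] = 1121$03  (last char: '3')
  sorted[4] = 121$031  (last char: '1')
  sorted[5] = 21$0311  (last char: '1')
  sorted[6] = 31121$0  (last char: '0')
Last column: 1$23110
Original string S is at sorted index 1

Answer: 1$23110
1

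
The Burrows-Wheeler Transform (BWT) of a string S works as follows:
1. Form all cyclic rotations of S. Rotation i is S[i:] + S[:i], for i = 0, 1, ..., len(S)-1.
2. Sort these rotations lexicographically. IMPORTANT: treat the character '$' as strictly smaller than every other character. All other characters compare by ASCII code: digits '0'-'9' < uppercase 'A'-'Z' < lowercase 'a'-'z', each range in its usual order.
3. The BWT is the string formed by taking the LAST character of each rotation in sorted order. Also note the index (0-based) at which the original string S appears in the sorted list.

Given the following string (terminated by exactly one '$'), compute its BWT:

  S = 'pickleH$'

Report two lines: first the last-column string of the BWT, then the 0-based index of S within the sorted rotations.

All 8 rotations (rotation i = S[i:]+S[:i]):
  rot[0] = pickleH$
  rot[1] = ickleH$p
  rot[2] = ckleH$pi
  rot[3] = kleH$pic
  rot[4] = leH$pick
  rot[5] = eH$pickl
  rot[6] = H$pickle
  rot[7] = $pickleH
Sorted (with $ < everything):
  sorted[0] = $pickleH  (last char: 'H')
  sorted[1] = H$pickle  (last char: 'e')
  sorted[2] = ckleH$pi  (last char: 'i')
  sorted[3] = eH$pickl  (last char: 'l')
  sorted[4] = ickleH$p  (last char: 'p')
  sorted[5] = kleH$pic  (last char: 'c')
  sorted[6] = leH$pick  (last char: 'k')
  sorted[7] = pickleH$  (last char: '$')
Last column: Heilpck$
Original string S is at sorted index 7

Answer: Heilpck$
7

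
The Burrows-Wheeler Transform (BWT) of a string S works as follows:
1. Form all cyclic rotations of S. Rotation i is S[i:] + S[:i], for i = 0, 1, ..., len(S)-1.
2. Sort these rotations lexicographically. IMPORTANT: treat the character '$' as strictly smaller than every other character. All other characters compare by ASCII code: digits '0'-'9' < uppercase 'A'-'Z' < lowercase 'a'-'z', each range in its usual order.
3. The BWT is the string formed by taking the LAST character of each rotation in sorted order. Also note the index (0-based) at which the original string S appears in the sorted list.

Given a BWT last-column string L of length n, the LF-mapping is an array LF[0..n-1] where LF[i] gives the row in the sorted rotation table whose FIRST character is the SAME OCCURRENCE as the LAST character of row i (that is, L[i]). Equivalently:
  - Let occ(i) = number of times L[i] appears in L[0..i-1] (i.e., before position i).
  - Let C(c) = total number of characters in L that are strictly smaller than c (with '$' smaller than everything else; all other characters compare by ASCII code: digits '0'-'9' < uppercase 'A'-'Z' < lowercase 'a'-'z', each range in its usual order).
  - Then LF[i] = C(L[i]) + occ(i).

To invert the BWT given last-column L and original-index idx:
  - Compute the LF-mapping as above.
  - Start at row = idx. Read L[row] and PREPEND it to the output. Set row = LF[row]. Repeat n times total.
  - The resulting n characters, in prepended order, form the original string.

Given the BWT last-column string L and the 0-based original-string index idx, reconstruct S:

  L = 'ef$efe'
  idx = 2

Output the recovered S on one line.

LF mapping: 1 4 0 2 5 3
Walk LF starting at row 2, prepending L[row]:
  step 1: row=2, L[2]='$', prepend. Next row=LF[2]=0
  step 2: row=0, L[0]='e', prepend. Next row=LF[0]=1
  step 3: row=1, L[1]='f', prepend. Next row=LF[1]=4
  step 4: row=4, L[4]='f', prepend. Next row=LF[4]=5
  step 5: row=5, L[5]='e', prepend. Next row=LF[5]=3
  step 6: row=3, L[3]='e', prepend. Next row=LF[3]=2
Reversed output: eeffe$

Answer: eeffe$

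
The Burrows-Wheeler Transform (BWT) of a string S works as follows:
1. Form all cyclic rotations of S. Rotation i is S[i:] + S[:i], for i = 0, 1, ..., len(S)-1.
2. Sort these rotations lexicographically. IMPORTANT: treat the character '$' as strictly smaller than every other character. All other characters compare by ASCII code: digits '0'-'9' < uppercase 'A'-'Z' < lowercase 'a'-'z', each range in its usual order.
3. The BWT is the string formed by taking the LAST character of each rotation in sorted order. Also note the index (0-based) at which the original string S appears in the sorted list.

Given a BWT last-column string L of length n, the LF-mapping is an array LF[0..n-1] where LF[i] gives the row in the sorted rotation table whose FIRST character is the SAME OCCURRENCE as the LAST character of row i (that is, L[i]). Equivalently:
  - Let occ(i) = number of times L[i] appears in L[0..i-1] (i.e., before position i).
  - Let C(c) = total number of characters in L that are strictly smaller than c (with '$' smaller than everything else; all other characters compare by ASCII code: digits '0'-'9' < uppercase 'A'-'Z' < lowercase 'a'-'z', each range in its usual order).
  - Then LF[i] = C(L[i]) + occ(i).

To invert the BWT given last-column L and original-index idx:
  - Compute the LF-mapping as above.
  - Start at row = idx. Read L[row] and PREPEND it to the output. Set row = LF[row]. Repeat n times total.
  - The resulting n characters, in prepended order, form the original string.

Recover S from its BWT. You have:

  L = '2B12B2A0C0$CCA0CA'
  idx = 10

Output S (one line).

LF mapping: 5 11 4 6 12 7 8 1 13 2 0 14 15 9 3 16 10
Walk LF starting at row 10, prepending L[row]:
  step 1: row=10, L[10]='$', prepend. Next row=LF[10]=0
  step 2: row=0, L[0]='2', prepend. Next row=LF[0]=5
  step 3: row=5, L[5]='2', prepend. Next row=LF[5]=7
  step 4: row=7, L[7]='0', prepend. Next row=LF[7]=1
  step 5: row=1, L[1]='B', prepend. Next row=LF[1]=11
  step 6: row=11, L[11]='C', prepend. Next row=LF[11]=14
  step 7: row=14, L[14]='0', prepend. Next row=LF[14]=3
  step 8: row=3, L[3]='2', prepend. Next row=LF[3]=6
  step 9: row=6, L[6]='A', prepend. Next row=LF[6]=8
  step 10: row=8, L[8]='C', prepend. Next row=LF[8]=13
  step 11: row=13, L[13]='A', prepend. Next row=LF[13]=9
  step 12: row=9, L[9]='0', prepend. Next row=LF[9]=2
  step 13: row=2, L[2]='1', prepend. Next row=LF[2]=4
  step 14: row=4, L[4]='B', prepend. Next row=LF[4]=12
  step 15: row=12, L[12]='C', prepend. Next row=LF[12]=15
  step 16: row=15, L[15]='C', prepend. Next row=LF[15]=16
  step 17: row=16, L[16]='A', prepend. Next row=LF[16]=10
Reversed output: ACCB10ACA20CB022$

Answer: ACCB10ACA20CB022$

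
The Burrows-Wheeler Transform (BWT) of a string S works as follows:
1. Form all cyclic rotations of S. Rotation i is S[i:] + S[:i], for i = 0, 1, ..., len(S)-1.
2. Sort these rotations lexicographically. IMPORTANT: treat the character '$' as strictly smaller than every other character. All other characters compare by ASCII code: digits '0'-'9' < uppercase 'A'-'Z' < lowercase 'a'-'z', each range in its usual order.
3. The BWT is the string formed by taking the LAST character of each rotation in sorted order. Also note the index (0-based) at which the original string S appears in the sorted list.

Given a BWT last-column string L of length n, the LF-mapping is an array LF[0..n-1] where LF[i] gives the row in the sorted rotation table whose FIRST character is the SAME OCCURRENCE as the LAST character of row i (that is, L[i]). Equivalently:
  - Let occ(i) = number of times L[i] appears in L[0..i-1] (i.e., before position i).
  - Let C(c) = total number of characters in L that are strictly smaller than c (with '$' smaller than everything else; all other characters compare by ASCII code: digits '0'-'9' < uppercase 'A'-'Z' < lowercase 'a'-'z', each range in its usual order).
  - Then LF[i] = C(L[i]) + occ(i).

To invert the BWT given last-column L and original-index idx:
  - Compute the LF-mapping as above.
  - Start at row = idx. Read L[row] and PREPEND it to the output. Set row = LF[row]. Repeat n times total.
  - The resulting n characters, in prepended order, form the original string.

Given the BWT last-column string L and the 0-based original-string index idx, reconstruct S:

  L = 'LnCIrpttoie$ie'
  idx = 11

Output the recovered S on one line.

LF mapping: 3 8 1 2 11 10 12 13 9 6 4 0 7 5
Walk LF starting at row 11, prepending L[row]:
  step 1: row=11, L[11]='$', prepend. Next row=LF[11]=0
  step 2: row=0, L[0]='L', prepend. Next row=LF[0]=3
  step 3: row=3, L[3]='I', prepend. Next row=LF[3]=2
  step 4: row=2, L[2]='C', prepend. Next row=LF[2]=1
  step 5: row=1, L[1]='n', prepend. Next row=LF[1]=8
  step 6: row=8, L[8]='o', prepend. Next row=LF[8]=9
  step 7: row=9, L[9]='i', prepend. Next row=LF[9]=6
  step 8: row=6, L[6]='t', prepend. Next row=LF[6]=12
  step 9: row=12, L[12]='i', prepend. Next row=LF[12]=7
  step 10: row=7, L[7]='t', prepend. Next row=LF[7]=13
  step 11: row=13, L[13]='e', prepend. Next row=LF[13]=5
  step 12: row=5, L[5]='p', prepend. Next row=LF[5]=10
  step 13: row=10, L[10]='e', prepend. Next row=LF[10]=4
  step 14: row=4, L[4]='r', prepend. Next row=LF[4]=11
Reversed output: repetitionCIL$

Answer: repetitionCIL$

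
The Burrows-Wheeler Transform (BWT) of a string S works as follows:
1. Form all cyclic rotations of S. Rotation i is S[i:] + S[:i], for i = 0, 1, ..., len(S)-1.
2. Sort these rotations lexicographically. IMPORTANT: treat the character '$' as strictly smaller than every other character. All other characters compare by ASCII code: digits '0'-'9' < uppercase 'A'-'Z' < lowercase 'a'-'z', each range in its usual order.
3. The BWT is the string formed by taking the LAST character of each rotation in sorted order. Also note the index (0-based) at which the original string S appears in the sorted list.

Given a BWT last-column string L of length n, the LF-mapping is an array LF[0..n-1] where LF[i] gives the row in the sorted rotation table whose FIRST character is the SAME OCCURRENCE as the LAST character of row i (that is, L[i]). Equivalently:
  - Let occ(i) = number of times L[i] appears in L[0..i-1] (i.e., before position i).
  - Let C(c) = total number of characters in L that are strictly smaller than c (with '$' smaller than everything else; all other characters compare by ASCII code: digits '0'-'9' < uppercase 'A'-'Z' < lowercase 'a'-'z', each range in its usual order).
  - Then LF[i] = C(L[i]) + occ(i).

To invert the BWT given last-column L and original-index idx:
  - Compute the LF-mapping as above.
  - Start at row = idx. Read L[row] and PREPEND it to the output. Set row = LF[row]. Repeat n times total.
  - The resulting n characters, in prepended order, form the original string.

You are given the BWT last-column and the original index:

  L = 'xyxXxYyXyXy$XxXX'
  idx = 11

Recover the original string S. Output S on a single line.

LF mapping: 8 12 9 1 10 7 13 2 14 3 15 0 4 11 5 6
Walk LF starting at row 11, prepending L[row]:
  step 1: row=11, L[11]='$', prepend. Next row=LF[11]=0
  step 2: row=0, L[0]='x', prepend. Next row=LF[0]=8
  step 3: row=8, L[8]='y', prepend. Next row=LF[8]=14
  step 4: row=14, L[14]='X', prepend. Next row=LF[14]=5
  step 5: row=5, L[5]='Y', prepend. Next row=LF[5]=7
  step 6: row=7, L[7]='X', prepend. Next row=LF[7]=2
  step 7: row=2, L[2]='x', prepend. Next row=LF[2]=9
  step 8: row=9, L[9]='X', prepend. Next row=LF[9]=3
  step 9: row=3, L[3]='X', prepend. Next row=LF[3]=1
  step 10: row=1, L[1]='y', prepend. Next row=LF[1]=12
  step 11: row=12, L[12]='X', prepend. Next row=LF[12]=4
  step 12: row=4, L[4]='x', prepend. Next row=LF[4]=10
  step 13: row=10, L[10]='y', prepend. Next row=LF[10]=15
  step 14: row=15, L[15]='X', prepend. Next row=LF[15]=6
  step 15: row=6, L[6]='y', prepend. Next row=LF[6]=13
  step 16: row=13, L[13]='x', prepend. Next row=LF[13]=11
Reversed output: xyXyxXyXXxXYXyx$

Answer: xyXyxXyXXxXYXyx$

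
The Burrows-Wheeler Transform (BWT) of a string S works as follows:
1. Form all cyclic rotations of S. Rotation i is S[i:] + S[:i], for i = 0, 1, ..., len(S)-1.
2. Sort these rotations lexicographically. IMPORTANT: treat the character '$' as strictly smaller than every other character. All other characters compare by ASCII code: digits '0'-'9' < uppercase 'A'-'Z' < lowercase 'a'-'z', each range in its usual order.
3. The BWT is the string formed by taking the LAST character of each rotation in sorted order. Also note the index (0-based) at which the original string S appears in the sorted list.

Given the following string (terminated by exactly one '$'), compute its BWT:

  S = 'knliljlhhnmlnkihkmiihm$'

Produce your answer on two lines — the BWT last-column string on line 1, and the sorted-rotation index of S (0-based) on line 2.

All 23 rotations (rotation i = S[i:]+S[:i]):
  rot[0] = knliljlhhnmlnkihkmiihm$
  rot[1] = nliljlhhnmlnkihkmiihm$k
  rot[2] = liljlhhnmlnkihkmiihm$kn
  rot[3] = iljlhhnmlnkihkmiihm$knl
  rot[4] = ljlhhnmlnkihkmiihm$knli
  rot[5] = jlhhnmlnkihkmiihm$knlil
  rot[6] = lhhnmlnkihkmiihm$knlilj
  rot[7] = hhnmlnkihkmiihm$knliljl
  rot[8] = hnmlnkihkmiihm$knliljlh
  rot[9] = nmlnkihkmiihm$knliljlhh
  rot[10] = mlnkihkmiihm$knliljlhhn
  rot[11] = lnkihkmiihm$knliljlhhnm
  rot[12] = nkihkmiihm$knliljlhhnml
  rot[13] = kihkmiihm$knliljlhhnmln
  rot[14] = ihkmiihm$knliljlhhnmlnk
  rot[15] = hkmiihm$knliljlhhnmlnki
  rot[16] = kmiihm$knliljlhhnmlnkih
  rot[17] = miihm$knliljlhhnmlnkihk
  rot[18] = iihm$knliljlhhnmlnkihkm
  rot[19] = ihm$knliljlhhnmlnkihkmi
  rot[20] = hm$knliljlhhnmlnkihkmii
  rot[21] = m$knliljlhhnmlnkihkmiih
  rot[22] = $knliljlhhnmlnkihkmiihm
Sorted (with $ < everything):
  sorted[0] = $knliljlhhnmlnkihkmiihm  (last char: 'm')
  sorted[1] = hhnmlnkihkmiihm$knliljl  (last char: 'l')
  sorted[2] = hkmiihm$knliljlhhnmlnki  (last char: 'i')
  sorted[3] = hm$knliljlhhnmlnkihkmii  (last char: 'i')
  sorted[4] = hnmlnkihkmiihm$knliljlh  (last char: 'h')
  sorted[5] = ihkmiihm$knliljlhhnmlnk  (last char: 'k')
  sorted[6] = ihm$knliljlhhnmlnkihkmi  (last char: 'i')
  sorted[7] = iihm$knliljlhhnmlnkihkm  (last char: 'm')
  sorted[8] = iljlhhnmlnkihkmiihm$knl  (last char: 'l')
  sorted[9] = jlhhnmlnkihkmiihm$knlil  (last char: 'l')
  sorted[10] = kihkmiihm$knliljlhhnmln  (last char: 'n')
  sorted[11] = kmiihm$knliljlhhnmlnkih  (last char: 'h')
  sorted[12] = knliljlhhnmlnkihkmiihm$  (last char: '$')
  sorted[13] = lhhnmlnkihkmiihm$knlilj  (last char: 'j')
  sorted[14] = liljlhhnmlnkihkmiihm$kn  (last char: 'n')
  sorted[15] = ljlhhnmlnkihkmiihm$knli  (last char: 'i')
  sorted[16] = lnkihkmiihm$knliljlhhnm  (last char: 'm')
  sorted[17] = m$knliljlhhnmlnkihkmiih  (last char: 'h')
  sorted[18] = miihm$knliljlhhnmlnkihk  (last char: 'k')
  sorted[19] = mlnkihkmiihm$knliljlhhn  (last char: 'n')
  sorted[20] = nkihkmiihm$knliljlhhnml  (last char: 'l')
  sorted[21] = nliljlhhnmlnkihkmiihm$k  (last char: 'k')
  sorted[22] = nmlnkihkmiihm$knliljlhh  (last char: 'h')
Last column: mliihkimllnh$jnimhknlkh
Original string S is at sorted index 12

Answer: mliihkimllnh$jnimhknlkh
12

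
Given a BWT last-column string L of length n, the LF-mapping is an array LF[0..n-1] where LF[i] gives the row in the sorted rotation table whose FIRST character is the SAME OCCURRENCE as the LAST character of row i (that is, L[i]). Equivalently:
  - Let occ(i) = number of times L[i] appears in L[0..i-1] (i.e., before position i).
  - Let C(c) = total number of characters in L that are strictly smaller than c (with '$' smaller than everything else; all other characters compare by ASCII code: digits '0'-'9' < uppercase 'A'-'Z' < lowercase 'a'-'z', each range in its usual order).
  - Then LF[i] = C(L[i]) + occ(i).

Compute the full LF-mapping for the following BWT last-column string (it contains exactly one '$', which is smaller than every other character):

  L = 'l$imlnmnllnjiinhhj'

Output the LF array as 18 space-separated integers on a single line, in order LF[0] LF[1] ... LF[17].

Answer: 8 0 3 12 9 14 13 15 10 11 16 6 4 5 17 1 2 7

Derivation:
Char counts: '$':1, 'h':2, 'i':3, 'j':2, 'l':4, 'm':2, 'n':4
C (first-col start): C('$')=0, C('h')=1, C('i')=3, C('j')=6, C('l')=8, C('m')=12, C('n')=14
L[0]='l': occ=0, LF[0]=C('l')+0=8+0=8
L[1]='$': occ=0, LF[1]=C('$')+0=0+0=0
L[2]='i': occ=0, LF[2]=C('i')+0=3+0=3
L[3]='m': occ=0, LF[3]=C('m')+0=12+0=12
L[4]='l': occ=1, LF[4]=C('l')+1=8+1=9
L[5]='n': occ=0, LF[5]=C('n')+0=14+0=14
L[6]='m': occ=1, LF[6]=C('m')+1=12+1=13
L[7]='n': occ=1, LF[7]=C('n')+1=14+1=15
L[8]='l': occ=2, LF[8]=C('l')+2=8+2=10
L[9]='l': occ=3, LF[9]=C('l')+3=8+3=11
L[10]='n': occ=2, LF[10]=C('n')+2=14+2=16
L[11]='j': occ=0, LF[11]=C('j')+0=6+0=6
L[12]='i': occ=1, LF[12]=C('i')+1=3+1=4
L[13]='i': occ=2, LF[13]=C('i')+2=3+2=5
L[14]='n': occ=3, LF[14]=C('n')+3=14+3=17
L[15]='h': occ=0, LF[15]=C('h')+0=1+0=1
L[16]='h': occ=1, LF[16]=C('h')+1=1+1=2
L[17]='j': occ=1, LF[17]=C('j')+1=6+1=7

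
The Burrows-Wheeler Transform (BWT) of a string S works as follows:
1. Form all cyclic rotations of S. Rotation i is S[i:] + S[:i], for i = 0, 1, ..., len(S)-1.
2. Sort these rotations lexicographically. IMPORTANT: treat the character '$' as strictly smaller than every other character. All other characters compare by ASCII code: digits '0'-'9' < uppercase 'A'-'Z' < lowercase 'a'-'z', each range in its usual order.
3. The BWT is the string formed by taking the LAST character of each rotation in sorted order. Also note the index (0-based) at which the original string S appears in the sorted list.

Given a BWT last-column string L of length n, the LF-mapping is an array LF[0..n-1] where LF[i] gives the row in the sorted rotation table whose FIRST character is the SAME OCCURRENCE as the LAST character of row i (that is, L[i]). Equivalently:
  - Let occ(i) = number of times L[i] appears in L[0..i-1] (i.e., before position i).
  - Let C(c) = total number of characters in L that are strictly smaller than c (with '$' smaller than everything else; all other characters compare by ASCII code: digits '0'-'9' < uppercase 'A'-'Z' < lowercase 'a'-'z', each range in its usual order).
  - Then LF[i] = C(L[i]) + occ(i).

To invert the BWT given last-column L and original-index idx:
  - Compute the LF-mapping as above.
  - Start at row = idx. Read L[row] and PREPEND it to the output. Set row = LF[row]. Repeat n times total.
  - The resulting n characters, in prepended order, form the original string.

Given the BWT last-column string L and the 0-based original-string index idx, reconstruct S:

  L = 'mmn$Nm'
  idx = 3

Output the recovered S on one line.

Answer: mNmnm$

Derivation:
LF mapping: 2 3 5 0 1 4
Walk LF starting at row 3, prepending L[row]:
  step 1: row=3, L[3]='$', prepend. Next row=LF[3]=0
  step 2: row=0, L[0]='m', prepend. Next row=LF[0]=2
  step 3: row=2, L[2]='n', prepend. Next row=LF[2]=5
  step 4: row=5, L[5]='m', prepend. Next row=LF[5]=4
  step 5: row=4, L[4]='N', prepend. Next row=LF[4]=1
  step 6: row=1, L[1]='m', prepend. Next row=LF[1]=3
Reversed output: mNmnm$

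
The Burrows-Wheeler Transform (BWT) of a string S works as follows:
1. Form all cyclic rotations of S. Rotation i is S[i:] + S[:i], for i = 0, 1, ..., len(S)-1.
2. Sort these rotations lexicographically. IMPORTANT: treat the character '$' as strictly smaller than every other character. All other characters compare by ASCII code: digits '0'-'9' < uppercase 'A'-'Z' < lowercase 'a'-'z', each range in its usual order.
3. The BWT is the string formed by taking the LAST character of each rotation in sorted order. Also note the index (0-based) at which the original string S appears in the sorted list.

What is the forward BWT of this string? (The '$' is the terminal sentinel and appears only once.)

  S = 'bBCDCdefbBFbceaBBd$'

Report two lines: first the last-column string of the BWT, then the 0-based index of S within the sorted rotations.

All 19 rotations (rotation i = S[i:]+S[:i]):
  rot[0] = bBCDCdefbBFbceaBBd$
  rot[1] = BCDCdefbBFbceaBBd$b
  rot[2] = CDCdefbBFbceaBBd$bB
  rot[3] = DCdefbBFbceaBBd$bBC
  rot[4] = CdefbBFbceaBBd$bBCD
  rot[5] = defbBFbceaBBd$bBCDC
  rot[6] = efbBFbceaBBd$bBCDCd
  rot[7] = fbBFbceaBBd$bBCDCde
  rot[8] = bBFbceaBBd$bBCDCdef
  rot[9] = BFbceaBBd$bBCDCdefb
  rot[10] = FbceaBBd$bBCDCdefbB
  rot[11] = bceaBBd$bBCDCdefbBF
  rot[12] = ceaBBd$bBCDCdefbBFb
  rot[13] = eaBBd$bBCDCdefbBFbc
  rot[14] = aBBd$bBCDCdefbBFbce
  rot[15] = BBd$bBCDCdefbBFbcea
  rot[16] = Bd$bBCDCdefbBFbceaB
  rot[17] = d$bBCDCdefbBFbceaBB
  rot[18] = $bBCDCdefbBFbceaBBd
Sorted (with $ < everything):
  sorted[0] = $bBCDCdefbBFbceaBBd  (last char: 'd')
  sorted[1] = BBd$bBCDCdefbBFbcea  (last char: 'a')
  sorted[2] = BCDCdefbBFbceaBBd$b  (last char: 'b')
  sorted[3] = BFbceaBBd$bBCDCdefb  (last char: 'b')
  sorted[4] = Bd$bBCDCdefbBFbceaB  (last char: 'B')
  sorted[5] = CDCdefbBFbceaBBd$bB  (last char: 'B')
  sorted[6] = CdefbBFbceaBBd$bBCD  (last char: 'D')
  sorted[7] = DCdefbBFbceaBBd$bBC  (last char: 'C')
  sorted[8] = FbceaBBd$bBCDCdefbB  (last char: 'B')
  sorted[9] = aBBd$bBCDCdefbBFbce  (last char: 'e')
  sorted[10] = bBCDCdefbBFbceaBBd$  (last char: '$')
  sorted[11] = bBFbceaBBd$bBCDCdef  (last char: 'f')
  sorted[12] = bceaBBd$bBCDCdefbBF  (last char: 'F')
  sorted[13] = ceaBBd$bBCDCdefbBFb  (last char: 'b')
  sorted[14] = d$bBCDCdefbBFbceaBB  (last char: 'B')
  sorted[15] = defbBFbceaBBd$bBCDC  (last char: 'C')
  sorted[16] = eaBBd$bBCDCdefbBFbc  (last char: 'c')
  sorted[17] = efbBFbceaBBd$bBCDCd  (last char: 'd')
  sorted[18] = fbBFbceaBBd$bBCDCde  (last char: 'e')
Last column: dabbBBDCBe$fFbBCcde
Original string S is at sorted index 10

Answer: dabbBBDCBe$fFbBCcde
10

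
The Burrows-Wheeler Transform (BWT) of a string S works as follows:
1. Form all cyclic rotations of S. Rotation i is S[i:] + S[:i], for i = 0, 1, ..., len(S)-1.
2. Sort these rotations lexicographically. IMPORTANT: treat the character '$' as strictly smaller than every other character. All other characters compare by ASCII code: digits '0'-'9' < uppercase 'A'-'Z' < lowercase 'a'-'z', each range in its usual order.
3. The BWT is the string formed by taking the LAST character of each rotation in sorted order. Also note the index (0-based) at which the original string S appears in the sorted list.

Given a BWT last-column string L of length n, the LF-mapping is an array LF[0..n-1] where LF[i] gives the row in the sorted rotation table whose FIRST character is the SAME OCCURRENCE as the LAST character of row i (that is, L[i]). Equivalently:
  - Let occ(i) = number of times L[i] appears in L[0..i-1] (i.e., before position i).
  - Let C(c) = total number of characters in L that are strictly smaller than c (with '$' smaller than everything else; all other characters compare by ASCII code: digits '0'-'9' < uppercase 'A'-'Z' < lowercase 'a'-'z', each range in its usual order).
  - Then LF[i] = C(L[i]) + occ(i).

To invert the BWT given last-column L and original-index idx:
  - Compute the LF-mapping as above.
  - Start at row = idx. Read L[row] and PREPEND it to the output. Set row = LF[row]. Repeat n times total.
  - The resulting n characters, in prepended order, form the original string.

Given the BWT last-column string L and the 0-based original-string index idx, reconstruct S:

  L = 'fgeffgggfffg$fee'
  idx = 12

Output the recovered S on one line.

Answer: gfeggeegffffgff$

Derivation:
LF mapping: 4 11 1 5 6 12 13 14 7 8 9 15 0 10 2 3
Walk LF starting at row 12, prepending L[row]:
  step 1: row=12, L[12]='$', prepend. Next row=LF[12]=0
  step 2: row=0, L[0]='f', prepend. Next row=LF[0]=4
  step 3: row=4, L[4]='f', prepend. Next row=LF[4]=6
  step 4: row=6, L[6]='g', prepend. Next row=LF[6]=13
  step 5: row=13, L[13]='f', prepend. Next row=LF[13]=10
  step 6: row=10, L[10]='f', prepend. Next row=LF[10]=9
  step 7: row=9, L[9]='f', prepend. Next row=LF[9]=8
  step 8: row=8, L[8]='f', prepend. Next row=LF[8]=7
  step 9: row=7, L[7]='g', prepend. Next row=LF[7]=14
  step 10: row=14, L[14]='e', prepend. Next row=LF[14]=2
  step 11: row=2, L[2]='e', prepend. Next row=LF[2]=1
  step 12: row=1, L[1]='g', prepend. Next row=LF[1]=11
  step 13: row=11, L[11]='g', prepend. Next row=LF[11]=15
  step 14: row=15, L[15]='e', prepend. Next row=LF[15]=3
  step 15: row=3, L[3]='f', prepend. Next row=LF[3]=5
  step 16: row=5, L[5]='g', prepend. Next row=LF[5]=12
Reversed output: gfeggeegffffgff$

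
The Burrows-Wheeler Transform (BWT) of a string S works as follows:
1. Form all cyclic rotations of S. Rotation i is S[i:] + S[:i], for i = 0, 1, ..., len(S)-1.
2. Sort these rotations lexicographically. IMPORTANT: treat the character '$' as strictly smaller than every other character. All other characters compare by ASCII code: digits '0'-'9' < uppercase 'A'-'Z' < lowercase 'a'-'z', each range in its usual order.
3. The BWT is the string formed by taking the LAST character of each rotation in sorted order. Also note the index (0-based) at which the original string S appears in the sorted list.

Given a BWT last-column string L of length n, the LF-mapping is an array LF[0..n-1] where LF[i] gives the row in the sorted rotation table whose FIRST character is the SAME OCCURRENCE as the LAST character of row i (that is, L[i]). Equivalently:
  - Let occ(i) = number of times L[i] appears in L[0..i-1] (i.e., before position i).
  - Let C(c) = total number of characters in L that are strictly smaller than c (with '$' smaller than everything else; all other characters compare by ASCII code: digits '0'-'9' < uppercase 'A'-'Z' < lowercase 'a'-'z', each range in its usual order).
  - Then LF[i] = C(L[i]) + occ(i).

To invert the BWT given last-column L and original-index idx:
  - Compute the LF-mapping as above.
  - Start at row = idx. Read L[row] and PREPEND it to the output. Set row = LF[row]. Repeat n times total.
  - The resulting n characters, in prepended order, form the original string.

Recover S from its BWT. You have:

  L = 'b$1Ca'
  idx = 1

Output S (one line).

LF mapping: 4 0 1 2 3
Walk LF starting at row 1, prepending L[row]:
  step 1: row=1, L[1]='$', prepend. Next row=LF[1]=0
  step 2: row=0, L[0]='b', prepend. Next row=LF[0]=4
  step 3: row=4, L[4]='a', prepend. Next row=LF[4]=3
  step 4: row=3, L[3]='C', prepend. Next row=LF[3]=2
  step 5: row=2, L[2]='1', prepend. Next row=LF[2]=1
Reversed output: 1Cab$

Answer: 1Cab$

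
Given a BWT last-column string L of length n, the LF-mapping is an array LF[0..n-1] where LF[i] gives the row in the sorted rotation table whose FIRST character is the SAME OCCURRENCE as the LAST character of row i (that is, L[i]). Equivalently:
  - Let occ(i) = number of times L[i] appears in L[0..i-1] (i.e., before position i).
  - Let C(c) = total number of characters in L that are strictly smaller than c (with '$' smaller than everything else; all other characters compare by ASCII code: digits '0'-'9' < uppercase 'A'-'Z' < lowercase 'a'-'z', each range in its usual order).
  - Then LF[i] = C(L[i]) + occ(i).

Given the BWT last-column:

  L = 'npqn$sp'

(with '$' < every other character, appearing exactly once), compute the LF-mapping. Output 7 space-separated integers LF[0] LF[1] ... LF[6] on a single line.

Answer: 1 3 5 2 0 6 4

Derivation:
Char counts: '$':1, 'n':2, 'p':2, 'q':1, 's':1
C (first-col start): C('$')=0, C('n')=1, C('p')=3, C('q')=5, C('s')=6
L[0]='n': occ=0, LF[0]=C('n')+0=1+0=1
L[1]='p': occ=0, LF[1]=C('p')+0=3+0=3
L[2]='q': occ=0, LF[2]=C('q')+0=5+0=5
L[3]='n': occ=1, LF[3]=C('n')+1=1+1=2
L[4]='$': occ=0, LF[4]=C('$')+0=0+0=0
L[5]='s': occ=0, LF[5]=C('s')+0=6+0=6
L[6]='p': occ=1, LF[6]=C('p')+1=3+1=4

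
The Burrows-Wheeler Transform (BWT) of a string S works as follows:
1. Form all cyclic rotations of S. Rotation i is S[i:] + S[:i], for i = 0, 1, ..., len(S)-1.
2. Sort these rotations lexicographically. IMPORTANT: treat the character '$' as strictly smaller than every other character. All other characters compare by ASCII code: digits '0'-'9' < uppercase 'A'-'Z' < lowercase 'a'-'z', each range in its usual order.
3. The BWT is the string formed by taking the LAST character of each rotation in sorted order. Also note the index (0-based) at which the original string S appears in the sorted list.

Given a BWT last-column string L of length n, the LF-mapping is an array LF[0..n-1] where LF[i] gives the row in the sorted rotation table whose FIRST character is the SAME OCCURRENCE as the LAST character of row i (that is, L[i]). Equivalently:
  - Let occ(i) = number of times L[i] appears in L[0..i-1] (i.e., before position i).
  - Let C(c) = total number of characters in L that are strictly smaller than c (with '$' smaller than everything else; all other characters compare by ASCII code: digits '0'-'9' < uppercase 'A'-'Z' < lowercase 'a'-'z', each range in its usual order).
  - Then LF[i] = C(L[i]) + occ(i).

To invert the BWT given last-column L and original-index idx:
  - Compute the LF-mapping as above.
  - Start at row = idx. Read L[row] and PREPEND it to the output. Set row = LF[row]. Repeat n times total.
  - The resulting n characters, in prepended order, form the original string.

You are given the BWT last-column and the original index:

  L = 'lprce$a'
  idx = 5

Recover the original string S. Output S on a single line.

Answer: parcel$

Derivation:
LF mapping: 4 5 6 2 3 0 1
Walk LF starting at row 5, prepending L[row]:
  step 1: row=5, L[5]='$', prepend. Next row=LF[5]=0
  step 2: row=0, L[0]='l', prepend. Next row=LF[0]=4
  step 3: row=4, L[4]='e', prepend. Next row=LF[4]=3
  step 4: row=3, L[3]='c', prepend. Next row=LF[3]=2
  step 5: row=2, L[2]='r', prepend. Next row=LF[2]=6
  step 6: row=6, L[6]='a', prepend. Next row=LF[6]=1
  step 7: row=1, L[1]='p', prepend. Next row=LF[1]=5
Reversed output: parcel$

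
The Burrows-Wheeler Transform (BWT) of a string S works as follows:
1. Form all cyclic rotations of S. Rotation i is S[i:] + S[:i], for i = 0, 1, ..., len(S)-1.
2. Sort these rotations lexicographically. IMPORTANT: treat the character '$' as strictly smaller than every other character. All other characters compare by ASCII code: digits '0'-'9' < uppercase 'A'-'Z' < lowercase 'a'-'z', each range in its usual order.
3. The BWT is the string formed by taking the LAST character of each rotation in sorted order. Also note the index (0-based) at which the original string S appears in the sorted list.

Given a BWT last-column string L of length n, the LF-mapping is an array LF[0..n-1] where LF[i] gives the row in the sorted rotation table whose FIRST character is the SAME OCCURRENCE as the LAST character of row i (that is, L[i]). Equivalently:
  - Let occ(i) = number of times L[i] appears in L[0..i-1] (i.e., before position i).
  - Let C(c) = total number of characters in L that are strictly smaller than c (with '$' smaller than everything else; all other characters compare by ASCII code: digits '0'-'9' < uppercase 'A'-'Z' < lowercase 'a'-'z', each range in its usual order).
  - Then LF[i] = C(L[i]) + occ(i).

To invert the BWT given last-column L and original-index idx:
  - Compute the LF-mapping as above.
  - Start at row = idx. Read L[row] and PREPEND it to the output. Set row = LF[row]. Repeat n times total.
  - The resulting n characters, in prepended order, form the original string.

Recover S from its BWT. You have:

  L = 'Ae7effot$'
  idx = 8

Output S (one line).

LF mapping: 2 3 1 4 5 6 7 8 0
Walk LF starting at row 8, prepending L[row]:
  step 1: row=8, L[8]='$', prepend. Next row=LF[8]=0
  step 2: row=0, L[0]='A', prepend. Next row=LF[0]=2
  step 3: row=2, L[2]='7', prepend. Next row=LF[2]=1
  step 4: row=1, L[1]='e', prepend. Next row=LF[1]=3
  step 5: row=3, L[3]='e', prepend. Next row=LF[3]=4
  step 6: row=4, L[4]='f', prepend. Next row=LF[4]=5
  step 7: row=5, L[5]='f', prepend. Next row=LF[5]=6
  step 8: row=6, L[6]='o', prepend. Next row=LF[6]=7
  step 9: row=7, L[7]='t', prepend. Next row=LF[7]=8
Reversed output: toffee7A$

Answer: toffee7A$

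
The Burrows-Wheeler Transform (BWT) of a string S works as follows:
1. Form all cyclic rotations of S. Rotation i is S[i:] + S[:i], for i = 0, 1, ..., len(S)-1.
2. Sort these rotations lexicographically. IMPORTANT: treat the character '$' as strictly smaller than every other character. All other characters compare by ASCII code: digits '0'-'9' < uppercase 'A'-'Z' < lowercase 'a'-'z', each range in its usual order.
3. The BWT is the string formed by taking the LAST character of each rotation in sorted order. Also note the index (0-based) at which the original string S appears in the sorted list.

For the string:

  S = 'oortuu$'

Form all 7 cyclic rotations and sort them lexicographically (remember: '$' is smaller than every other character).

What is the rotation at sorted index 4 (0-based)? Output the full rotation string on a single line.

Answer: tuu$oor

Derivation:
All 7 rotations (rotation i = S[i:]+S[:i]):
  rot[0] = oortuu$
  rot[1] = ortuu$o
  rot[2] = rtuu$oo
  rot[3] = tuu$oor
  rot[4] = uu$oort
  rot[5] = u$oortu
  rot[6] = $oortuu
Sorted (with $ < everything):
  sorted[0] = $oortuu
  sorted[1] = oortuu$
  sorted[2] = ortuu$o
  sorted[3] = rtuu$oo
  sorted[4] = tuu$oor
  sorted[5] = u$oortu
  sorted[6] = uu$oort
sorted[4] = tuu$oor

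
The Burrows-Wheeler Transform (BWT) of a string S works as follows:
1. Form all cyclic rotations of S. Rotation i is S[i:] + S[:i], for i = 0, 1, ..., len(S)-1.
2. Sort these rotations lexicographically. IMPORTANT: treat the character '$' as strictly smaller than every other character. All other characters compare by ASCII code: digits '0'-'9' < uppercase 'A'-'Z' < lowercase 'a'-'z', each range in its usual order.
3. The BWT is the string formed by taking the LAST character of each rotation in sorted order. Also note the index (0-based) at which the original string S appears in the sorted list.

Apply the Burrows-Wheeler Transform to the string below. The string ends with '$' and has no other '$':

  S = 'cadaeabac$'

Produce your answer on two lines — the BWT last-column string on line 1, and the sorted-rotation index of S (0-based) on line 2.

All 10 rotations (rotation i = S[i:]+S[:i]):
  rot[0] = cadaeabac$
  rot[1] = adaeabac$c
  rot[2] = daeabac$ca
  rot[3] = aeabac$cad
  rot[4] = eabac$cada
  rot[5] = abac$cadae
  rot[6] = bac$cadaea
  rot[7] = ac$cadaeab
  rot[8] = c$cadaeaba
  rot[9] = $cadaeabac
Sorted (with $ < everything):
  sorted[0] = $cadaeabac  (last char: 'c')
  sorted[1] = abac$cadae  (last char: 'e')
  sorted[2] = ac$cadaeab  (last char: 'b')
  sorted[3] = adaeabac$c  (last char: 'c')
  sorted[4] = aeabac$cad  (last char: 'd')
  sorted[5] = bac$cadaea  (last char: 'a')
  sorted[6] = c$cadaeaba  (last char: 'a')
  sorted[7] = cadaeabac$  (last char: '$')
  sorted[8] = daeabac$ca  (last char: 'a')
  sorted[9] = eabac$cada  (last char: 'a')
Last column: cebcdaa$aa
Original string S is at sorted index 7

Answer: cebcdaa$aa
7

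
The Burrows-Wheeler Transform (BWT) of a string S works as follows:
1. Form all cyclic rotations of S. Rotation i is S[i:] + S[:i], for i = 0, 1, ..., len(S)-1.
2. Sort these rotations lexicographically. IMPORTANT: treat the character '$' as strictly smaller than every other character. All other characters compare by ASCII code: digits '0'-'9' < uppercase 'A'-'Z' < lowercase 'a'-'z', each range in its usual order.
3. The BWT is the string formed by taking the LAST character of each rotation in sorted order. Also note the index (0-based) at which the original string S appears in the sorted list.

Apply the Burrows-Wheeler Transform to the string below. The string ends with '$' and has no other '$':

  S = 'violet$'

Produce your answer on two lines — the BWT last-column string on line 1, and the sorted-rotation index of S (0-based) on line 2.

All 7 rotations (rotation i = S[i:]+S[:i]):
  rot[0] = violet$
  rot[1] = iolet$v
  rot[2] = olet$vi
  rot[3] = let$vio
  rot[4] = et$viol
  rot[5] = t$viole
  rot[6] = $violet
Sorted (with $ < everything):
  sorted[0] = $violet  (last char: 't')
  sorted[1] = et$viol  (last char: 'l')
  sorted[2] = iolet$v  (last char: 'v')
  sorted[3] = let$vio  (last char: 'o')
  sorted[4] = olet$vi  (last char: 'i')
  sorted[5] = t$viole  (last char: 'e')
  sorted[6] = violet$  (last char: '$')
Last column: tlvoie$
Original string S is at sorted index 6

Answer: tlvoie$
6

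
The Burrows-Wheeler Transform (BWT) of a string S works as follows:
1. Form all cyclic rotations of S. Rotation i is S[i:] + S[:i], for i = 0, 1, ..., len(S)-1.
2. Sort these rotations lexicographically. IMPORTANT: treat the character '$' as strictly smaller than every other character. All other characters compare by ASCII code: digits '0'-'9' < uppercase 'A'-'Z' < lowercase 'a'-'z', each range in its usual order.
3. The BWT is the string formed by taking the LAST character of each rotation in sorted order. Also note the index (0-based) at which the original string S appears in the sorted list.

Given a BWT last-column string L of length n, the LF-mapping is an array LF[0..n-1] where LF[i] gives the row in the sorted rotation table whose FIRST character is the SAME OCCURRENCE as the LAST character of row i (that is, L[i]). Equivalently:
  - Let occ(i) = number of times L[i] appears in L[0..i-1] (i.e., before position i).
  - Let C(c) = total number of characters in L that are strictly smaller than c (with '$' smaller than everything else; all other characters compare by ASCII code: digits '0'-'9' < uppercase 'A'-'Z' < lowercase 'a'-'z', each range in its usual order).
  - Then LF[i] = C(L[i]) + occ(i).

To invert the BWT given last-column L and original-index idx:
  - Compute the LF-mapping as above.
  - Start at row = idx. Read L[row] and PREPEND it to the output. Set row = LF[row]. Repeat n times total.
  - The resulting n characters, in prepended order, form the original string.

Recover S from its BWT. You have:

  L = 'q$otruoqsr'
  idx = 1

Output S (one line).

LF mapping: 3 0 1 8 5 9 2 4 7 6
Walk LF starting at row 1, prepending L[row]:
  step 1: row=1, L[1]='$', prepend. Next row=LF[1]=0
  step 2: row=0, L[0]='q', prepend. Next row=LF[0]=3
  step 3: row=3, L[3]='t', prepend. Next row=LF[3]=8
  step 4: row=8, L[8]='s', prepend. Next row=LF[8]=7
  step 5: row=7, L[7]='q', prepend. Next row=LF[7]=4
  step 6: row=4, L[4]='r', prepend. Next row=LF[4]=5
  step 7: row=5, L[5]='u', prepend. Next row=LF[5]=9
  step 8: row=9, L[9]='r', prepend. Next row=LF[9]=6
  step 9: row=6, L[6]='o', prepend. Next row=LF[6]=2
  step 10: row=2, L[2]='o', prepend. Next row=LF[2]=1
Reversed output: oorurqstq$

Answer: oorurqstq$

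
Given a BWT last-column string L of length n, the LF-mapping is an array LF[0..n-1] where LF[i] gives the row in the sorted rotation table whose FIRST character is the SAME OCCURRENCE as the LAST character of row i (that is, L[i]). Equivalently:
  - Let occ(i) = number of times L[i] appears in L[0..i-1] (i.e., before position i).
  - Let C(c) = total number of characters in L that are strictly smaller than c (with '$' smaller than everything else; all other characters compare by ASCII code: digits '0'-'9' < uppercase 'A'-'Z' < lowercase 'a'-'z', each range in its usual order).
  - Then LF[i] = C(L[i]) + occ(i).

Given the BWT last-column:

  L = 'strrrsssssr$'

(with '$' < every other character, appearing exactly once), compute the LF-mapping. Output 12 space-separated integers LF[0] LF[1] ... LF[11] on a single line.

Char counts: '$':1, 'r':4, 's':6, 't':1
C (first-col start): C('$')=0, C('r')=1, C('s')=5, C('t')=11
L[0]='s': occ=0, LF[0]=C('s')+0=5+0=5
L[1]='t': occ=0, LF[1]=C('t')+0=11+0=11
L[2]='r': occ=0, LF[2]=C('r')+0=1+0=1
L[3]='r': occ=1, LF[3]=C('r')+1=1+1=2
L[4]='r': occ=2, LF[4]=C('r')+2=1+2=3
L[5]='s': occ=1, LF[5]=C('s')+1=5+1=6
L[6]='s': occ=2, LF[6]=C('s')+2=5+2=7
L[7]='s': occ=3, LF[7]=C('s')+3=5+3=8
L[8]='s': occ=4, LF[8]=C('s')+4=5+4=9
L[9]='s': occ=5, LF[9]=C('s')+5=5+5=10
L[10]='r': occ=3, LF[10]=C('r')+3=1+3=4
L[11]='$': occ=0, LF[11]=C('$')+0=0+0=0

Answer: 5 11 1 2 3 6 7 8 9 10 4 0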